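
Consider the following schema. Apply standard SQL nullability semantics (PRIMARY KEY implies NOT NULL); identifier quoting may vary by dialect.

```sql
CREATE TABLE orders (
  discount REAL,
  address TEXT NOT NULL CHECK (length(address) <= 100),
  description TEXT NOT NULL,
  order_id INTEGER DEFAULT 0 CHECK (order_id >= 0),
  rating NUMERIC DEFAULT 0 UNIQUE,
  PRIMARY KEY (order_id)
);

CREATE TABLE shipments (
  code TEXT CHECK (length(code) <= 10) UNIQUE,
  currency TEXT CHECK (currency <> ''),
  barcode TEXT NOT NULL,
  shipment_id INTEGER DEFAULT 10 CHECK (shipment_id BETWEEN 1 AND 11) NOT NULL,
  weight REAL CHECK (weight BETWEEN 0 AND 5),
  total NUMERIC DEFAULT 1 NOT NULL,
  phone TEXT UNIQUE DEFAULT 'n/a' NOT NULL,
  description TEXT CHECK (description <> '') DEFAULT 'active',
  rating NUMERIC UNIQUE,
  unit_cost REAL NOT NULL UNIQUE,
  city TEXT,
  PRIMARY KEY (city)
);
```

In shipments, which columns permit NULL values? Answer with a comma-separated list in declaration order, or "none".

- code: CHECK does not forbid NULL (a CHECK constraint passes when its expression is NULL) → nullable.
- currency: CHECK does not forbid NULL (a CHECK constraint passes when its expression is NULL) → nullable.
- barcode: declared NOT NULL → not nullable.
- shipment_id: declared NOT NULL → not nullable.
- weight: CHECK does not forbid NULL (a CHECK constraint passes when its expression is NULL) → nullable.
- total: declared NOT NULL → not nullable.
- phone: declared NOT NULL → not nullable.
- description: CHECK does not forbid NULL (a CHECK constraint passes when its expression is NULL) → nullable.
- rating: UNIQUE does not imply NOT NULL → nullable.
- unit_cost: declared NOT NULL → not nullable.
- city: part of the PRIMARY KEY, which implies NOT NULL → not nullable.

code, currency, weight, description, rating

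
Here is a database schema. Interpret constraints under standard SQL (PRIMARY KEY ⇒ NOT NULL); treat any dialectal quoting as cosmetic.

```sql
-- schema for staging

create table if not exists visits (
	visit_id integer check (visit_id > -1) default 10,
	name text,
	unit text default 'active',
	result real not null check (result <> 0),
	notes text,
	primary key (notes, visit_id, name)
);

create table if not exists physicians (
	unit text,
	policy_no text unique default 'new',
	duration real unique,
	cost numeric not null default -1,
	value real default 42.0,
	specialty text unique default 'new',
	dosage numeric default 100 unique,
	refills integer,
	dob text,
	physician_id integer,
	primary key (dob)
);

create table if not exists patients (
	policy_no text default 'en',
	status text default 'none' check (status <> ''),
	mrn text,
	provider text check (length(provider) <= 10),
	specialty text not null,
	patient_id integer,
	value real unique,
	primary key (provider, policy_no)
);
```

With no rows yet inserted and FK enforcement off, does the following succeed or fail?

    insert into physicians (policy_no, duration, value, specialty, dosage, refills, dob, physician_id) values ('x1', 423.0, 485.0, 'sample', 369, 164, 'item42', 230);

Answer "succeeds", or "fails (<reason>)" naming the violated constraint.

succeeds

NOT NULL columns: cost defaults to -1; dob is supplied.
No constraint is violated.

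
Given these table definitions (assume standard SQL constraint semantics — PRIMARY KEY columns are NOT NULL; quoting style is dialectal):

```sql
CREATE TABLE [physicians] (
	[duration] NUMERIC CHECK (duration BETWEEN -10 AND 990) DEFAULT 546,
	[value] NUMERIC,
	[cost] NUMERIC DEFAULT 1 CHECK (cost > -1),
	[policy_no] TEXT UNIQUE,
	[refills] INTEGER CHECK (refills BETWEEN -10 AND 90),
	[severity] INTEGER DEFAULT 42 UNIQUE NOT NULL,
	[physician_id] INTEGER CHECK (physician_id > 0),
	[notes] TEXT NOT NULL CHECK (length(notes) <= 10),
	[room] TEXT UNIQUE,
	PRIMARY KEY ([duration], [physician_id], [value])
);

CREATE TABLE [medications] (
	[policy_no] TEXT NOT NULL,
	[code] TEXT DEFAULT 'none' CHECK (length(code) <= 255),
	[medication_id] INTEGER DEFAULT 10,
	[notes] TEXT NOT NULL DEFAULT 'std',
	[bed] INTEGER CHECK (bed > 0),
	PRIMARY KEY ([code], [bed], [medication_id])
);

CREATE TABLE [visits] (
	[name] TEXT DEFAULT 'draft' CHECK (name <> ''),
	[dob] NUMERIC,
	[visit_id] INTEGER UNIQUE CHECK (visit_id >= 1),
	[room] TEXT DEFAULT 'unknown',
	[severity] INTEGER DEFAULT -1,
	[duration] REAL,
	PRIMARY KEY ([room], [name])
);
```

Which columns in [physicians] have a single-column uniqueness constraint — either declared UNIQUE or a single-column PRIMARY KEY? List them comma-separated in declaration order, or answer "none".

- duration: part of a composite PRIMARY KEY — only the tuple is unique, not this column on its own.
- value: part of a composite PRIMARY KEY — only the tuple is unique, not this column on its own.
- cost: no UNIQUE or single-column PK constraint.
- policy_no: declared UNIQUE → unique.
- refills: no UNIQUE or single-column PK constraint.
- severity: declared UNIQUE → unique.
- physician_id: part of a composite PRIMARY KEY — only the tuple is unique, not this column on its own.
- notes: no UNIQUE or single-column PK constraint.
- room: declared UNIQUE → unique.

policy_no, severity, room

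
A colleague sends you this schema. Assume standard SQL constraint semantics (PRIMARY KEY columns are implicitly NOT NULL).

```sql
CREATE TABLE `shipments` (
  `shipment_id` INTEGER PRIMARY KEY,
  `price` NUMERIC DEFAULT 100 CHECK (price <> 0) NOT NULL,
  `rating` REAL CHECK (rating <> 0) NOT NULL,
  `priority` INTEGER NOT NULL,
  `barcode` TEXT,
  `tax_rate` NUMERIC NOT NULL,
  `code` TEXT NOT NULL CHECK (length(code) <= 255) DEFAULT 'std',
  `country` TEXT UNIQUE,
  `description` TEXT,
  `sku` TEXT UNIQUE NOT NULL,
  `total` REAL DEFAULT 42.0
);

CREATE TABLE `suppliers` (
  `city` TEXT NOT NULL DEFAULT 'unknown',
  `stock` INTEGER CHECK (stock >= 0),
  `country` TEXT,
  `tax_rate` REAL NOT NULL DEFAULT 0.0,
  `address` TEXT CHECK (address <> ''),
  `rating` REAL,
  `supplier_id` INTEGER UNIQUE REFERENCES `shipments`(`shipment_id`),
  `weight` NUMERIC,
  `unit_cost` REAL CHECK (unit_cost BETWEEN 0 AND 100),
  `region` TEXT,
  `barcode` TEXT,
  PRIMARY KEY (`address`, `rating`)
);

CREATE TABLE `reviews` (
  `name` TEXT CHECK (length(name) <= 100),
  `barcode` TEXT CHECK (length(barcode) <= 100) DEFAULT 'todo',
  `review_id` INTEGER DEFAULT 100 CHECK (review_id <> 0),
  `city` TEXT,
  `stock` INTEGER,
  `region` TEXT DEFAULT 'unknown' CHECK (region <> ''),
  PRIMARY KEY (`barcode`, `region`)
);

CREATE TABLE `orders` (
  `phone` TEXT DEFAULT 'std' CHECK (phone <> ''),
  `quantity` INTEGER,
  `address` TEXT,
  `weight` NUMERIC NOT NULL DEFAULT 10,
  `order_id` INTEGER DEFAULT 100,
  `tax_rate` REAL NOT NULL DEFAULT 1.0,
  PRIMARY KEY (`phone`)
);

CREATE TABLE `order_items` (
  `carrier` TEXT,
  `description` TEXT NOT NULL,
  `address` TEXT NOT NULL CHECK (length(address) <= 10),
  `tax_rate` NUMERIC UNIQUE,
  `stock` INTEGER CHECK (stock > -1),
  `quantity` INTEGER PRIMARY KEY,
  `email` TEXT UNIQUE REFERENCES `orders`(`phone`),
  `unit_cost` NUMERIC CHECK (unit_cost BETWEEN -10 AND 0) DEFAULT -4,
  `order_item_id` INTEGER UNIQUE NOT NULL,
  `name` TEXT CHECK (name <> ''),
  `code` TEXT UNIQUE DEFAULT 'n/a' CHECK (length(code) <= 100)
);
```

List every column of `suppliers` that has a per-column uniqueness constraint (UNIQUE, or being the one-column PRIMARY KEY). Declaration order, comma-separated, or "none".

- city: no UNIQUE or single-column PK constraint.
- stock: no UNIQUE or single-column PK constraint.
- country: no UNIQUE or single-column PK constraint.
- tax_rate: no UNIQUE or single-column PK constraint.
- address: part of a composite PRIMARY KEY — only the tuple is unique, not this column on its own.
- rating: part of a composite PRIMARY KEY — only the tuple is unique, not this column on its own.
- supplier_id: declared UNIQUE → unique.
- weight: no UNIQUE or single-column PK constraint.
- unit_cost: no UNIQUE or single-column PK constraint.
- region: no UNIQUE or single-column PK constraint.
- barcode: no UNIQUE or single-column PK constraint.

supplier_id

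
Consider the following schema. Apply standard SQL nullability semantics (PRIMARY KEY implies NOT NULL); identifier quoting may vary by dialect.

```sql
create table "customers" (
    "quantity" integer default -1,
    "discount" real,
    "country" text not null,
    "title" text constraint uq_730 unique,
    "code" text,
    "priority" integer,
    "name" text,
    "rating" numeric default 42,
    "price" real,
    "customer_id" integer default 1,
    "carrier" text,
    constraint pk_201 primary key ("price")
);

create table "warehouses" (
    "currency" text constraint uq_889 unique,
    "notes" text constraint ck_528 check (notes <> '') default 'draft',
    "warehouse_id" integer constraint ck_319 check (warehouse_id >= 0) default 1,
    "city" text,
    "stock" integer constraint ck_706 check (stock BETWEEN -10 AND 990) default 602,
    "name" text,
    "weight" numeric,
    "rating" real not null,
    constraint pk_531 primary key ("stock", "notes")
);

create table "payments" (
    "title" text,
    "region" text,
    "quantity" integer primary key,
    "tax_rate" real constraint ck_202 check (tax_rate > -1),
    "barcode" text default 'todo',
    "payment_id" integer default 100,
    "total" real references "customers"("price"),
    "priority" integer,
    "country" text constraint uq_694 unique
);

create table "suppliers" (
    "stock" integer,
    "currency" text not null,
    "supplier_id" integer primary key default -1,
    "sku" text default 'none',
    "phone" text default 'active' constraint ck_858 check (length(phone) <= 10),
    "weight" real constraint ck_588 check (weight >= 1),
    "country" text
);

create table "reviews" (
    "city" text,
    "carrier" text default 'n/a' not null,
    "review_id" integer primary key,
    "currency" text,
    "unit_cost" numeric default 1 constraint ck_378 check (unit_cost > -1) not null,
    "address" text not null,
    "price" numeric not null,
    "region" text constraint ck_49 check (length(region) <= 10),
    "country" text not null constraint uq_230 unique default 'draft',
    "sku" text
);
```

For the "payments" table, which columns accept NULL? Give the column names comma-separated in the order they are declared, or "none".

- title: no NOT NULL constraint applies → nullable.
- region: no NOT NULL constraint applies → nullable.
- quantity: part of the PRIMARY KEY, which implies NOT NULL → not nullable.
- tax_rate: CHECK does not forbid NULL (a CHECK constraint passes when its expression is NULL) → nullable.
- barcode: DEFAULT only fills an omitted column; an explicit NULL is still allowed → nullable.
- payment_id: DEFAULT only fills an omitted column; an explicit NULL is still allowed → nullable.
- total: a foreign key column may be NULL unless separately constrained → nullable.
- priority: no NOT NULL constraint applies → nullable.
- country: UNIQUE does not imply NOT NULL → nullable.

title, region, tax_rate, barcode, payment_id, total, priority, country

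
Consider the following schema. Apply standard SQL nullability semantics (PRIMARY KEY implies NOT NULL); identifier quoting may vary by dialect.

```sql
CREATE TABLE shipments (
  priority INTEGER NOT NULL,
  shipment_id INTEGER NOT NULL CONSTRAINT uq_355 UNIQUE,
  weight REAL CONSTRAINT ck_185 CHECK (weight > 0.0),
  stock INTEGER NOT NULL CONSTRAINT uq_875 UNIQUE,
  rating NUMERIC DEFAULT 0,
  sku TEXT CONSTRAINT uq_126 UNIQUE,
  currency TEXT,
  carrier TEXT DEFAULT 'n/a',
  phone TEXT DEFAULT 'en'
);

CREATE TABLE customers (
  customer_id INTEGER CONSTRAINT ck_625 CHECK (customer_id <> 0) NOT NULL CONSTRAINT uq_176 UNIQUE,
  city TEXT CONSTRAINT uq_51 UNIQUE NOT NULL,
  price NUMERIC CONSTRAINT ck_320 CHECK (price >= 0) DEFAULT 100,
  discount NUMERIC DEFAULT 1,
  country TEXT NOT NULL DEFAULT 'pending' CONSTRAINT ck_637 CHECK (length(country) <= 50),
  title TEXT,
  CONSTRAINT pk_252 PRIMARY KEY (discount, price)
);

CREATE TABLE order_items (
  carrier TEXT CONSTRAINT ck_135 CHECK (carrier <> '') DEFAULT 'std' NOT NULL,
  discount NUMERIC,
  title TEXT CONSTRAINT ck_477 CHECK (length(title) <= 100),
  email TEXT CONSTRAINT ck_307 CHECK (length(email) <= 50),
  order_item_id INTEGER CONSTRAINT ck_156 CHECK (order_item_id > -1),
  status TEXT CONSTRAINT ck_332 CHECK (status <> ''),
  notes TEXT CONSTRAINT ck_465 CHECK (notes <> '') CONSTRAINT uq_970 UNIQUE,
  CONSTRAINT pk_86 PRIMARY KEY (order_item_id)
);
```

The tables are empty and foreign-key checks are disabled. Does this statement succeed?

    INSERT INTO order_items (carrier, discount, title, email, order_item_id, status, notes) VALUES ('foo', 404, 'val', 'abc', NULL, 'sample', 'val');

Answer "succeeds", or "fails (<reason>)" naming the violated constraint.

fails (NOT NULL on order_item_id)

order_item_id is explicitly set to NULL, but order_item_id is part of the PRIMARY KEY (implied NOT NULL).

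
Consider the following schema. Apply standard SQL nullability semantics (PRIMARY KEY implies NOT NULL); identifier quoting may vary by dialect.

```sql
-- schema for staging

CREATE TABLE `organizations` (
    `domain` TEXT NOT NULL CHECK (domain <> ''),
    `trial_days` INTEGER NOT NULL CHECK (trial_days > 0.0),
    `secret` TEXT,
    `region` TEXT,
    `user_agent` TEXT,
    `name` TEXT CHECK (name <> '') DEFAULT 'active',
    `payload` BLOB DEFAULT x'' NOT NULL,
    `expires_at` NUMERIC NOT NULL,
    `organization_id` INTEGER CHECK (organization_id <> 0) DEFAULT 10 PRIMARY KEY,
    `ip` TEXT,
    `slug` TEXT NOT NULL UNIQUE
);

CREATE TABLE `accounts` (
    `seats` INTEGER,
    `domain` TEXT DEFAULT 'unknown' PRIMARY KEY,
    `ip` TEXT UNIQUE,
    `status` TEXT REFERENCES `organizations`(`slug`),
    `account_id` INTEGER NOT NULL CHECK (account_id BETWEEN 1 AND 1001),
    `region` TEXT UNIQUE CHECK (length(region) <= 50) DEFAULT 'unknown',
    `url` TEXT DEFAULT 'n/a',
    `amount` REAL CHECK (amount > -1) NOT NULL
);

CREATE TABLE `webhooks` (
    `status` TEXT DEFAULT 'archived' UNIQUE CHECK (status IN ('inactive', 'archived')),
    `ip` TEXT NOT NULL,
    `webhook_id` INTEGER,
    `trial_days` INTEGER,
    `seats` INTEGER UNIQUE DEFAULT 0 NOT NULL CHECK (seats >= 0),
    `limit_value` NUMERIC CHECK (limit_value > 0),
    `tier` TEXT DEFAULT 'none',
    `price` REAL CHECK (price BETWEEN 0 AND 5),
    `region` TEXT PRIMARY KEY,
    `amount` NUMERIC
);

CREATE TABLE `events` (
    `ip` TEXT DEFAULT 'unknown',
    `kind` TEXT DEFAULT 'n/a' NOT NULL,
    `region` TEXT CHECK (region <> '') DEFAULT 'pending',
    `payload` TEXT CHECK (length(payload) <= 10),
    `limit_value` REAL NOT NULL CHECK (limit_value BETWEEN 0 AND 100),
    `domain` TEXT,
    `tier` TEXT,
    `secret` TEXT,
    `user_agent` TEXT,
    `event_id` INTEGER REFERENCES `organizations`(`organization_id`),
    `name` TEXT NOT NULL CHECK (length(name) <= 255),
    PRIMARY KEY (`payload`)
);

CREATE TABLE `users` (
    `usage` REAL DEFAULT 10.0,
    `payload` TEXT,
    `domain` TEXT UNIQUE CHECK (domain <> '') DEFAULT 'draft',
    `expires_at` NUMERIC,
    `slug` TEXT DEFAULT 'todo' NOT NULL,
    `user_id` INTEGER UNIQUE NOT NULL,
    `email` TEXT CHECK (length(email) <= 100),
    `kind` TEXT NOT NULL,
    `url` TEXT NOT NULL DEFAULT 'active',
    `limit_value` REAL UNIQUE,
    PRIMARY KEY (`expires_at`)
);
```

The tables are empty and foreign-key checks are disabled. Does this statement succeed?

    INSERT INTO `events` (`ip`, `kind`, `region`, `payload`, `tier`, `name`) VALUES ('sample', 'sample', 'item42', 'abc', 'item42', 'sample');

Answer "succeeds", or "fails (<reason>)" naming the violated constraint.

fails (NOT NULL on limit_value)

limit_value is omitted from the column list and has no DEFAULT, so it would receive NULL.
But limit_value is declared NOT NULL.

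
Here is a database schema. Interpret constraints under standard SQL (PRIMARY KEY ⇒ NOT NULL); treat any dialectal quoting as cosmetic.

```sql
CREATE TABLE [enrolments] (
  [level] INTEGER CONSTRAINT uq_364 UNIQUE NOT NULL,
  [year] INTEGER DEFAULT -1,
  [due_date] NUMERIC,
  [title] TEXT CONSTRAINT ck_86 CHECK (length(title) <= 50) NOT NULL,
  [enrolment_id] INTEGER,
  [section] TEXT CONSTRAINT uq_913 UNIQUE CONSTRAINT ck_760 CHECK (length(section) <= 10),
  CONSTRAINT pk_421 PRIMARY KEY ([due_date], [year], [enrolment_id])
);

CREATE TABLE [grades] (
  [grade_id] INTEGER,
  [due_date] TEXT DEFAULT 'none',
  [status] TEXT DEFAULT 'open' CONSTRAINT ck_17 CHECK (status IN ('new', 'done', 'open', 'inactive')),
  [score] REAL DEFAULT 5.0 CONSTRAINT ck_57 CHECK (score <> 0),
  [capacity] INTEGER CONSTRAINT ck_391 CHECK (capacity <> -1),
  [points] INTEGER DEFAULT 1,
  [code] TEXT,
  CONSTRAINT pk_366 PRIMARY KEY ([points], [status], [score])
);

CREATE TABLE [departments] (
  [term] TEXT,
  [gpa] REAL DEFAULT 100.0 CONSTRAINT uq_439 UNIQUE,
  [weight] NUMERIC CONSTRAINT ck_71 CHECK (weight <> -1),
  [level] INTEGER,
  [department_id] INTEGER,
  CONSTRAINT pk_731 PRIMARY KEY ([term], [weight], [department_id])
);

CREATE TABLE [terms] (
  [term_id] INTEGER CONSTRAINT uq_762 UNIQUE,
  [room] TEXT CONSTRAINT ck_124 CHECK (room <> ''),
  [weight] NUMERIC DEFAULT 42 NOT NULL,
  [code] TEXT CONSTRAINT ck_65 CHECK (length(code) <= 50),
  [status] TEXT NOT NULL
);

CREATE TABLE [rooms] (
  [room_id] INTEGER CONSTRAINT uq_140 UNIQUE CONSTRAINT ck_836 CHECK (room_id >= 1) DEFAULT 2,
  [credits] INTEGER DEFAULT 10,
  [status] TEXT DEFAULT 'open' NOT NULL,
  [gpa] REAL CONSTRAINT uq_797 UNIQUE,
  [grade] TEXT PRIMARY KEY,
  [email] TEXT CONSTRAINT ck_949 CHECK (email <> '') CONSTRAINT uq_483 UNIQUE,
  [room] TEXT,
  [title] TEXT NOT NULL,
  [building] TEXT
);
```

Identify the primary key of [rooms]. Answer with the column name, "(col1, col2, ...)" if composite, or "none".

grade

grade is declared PRIMARY KEY inline on the column.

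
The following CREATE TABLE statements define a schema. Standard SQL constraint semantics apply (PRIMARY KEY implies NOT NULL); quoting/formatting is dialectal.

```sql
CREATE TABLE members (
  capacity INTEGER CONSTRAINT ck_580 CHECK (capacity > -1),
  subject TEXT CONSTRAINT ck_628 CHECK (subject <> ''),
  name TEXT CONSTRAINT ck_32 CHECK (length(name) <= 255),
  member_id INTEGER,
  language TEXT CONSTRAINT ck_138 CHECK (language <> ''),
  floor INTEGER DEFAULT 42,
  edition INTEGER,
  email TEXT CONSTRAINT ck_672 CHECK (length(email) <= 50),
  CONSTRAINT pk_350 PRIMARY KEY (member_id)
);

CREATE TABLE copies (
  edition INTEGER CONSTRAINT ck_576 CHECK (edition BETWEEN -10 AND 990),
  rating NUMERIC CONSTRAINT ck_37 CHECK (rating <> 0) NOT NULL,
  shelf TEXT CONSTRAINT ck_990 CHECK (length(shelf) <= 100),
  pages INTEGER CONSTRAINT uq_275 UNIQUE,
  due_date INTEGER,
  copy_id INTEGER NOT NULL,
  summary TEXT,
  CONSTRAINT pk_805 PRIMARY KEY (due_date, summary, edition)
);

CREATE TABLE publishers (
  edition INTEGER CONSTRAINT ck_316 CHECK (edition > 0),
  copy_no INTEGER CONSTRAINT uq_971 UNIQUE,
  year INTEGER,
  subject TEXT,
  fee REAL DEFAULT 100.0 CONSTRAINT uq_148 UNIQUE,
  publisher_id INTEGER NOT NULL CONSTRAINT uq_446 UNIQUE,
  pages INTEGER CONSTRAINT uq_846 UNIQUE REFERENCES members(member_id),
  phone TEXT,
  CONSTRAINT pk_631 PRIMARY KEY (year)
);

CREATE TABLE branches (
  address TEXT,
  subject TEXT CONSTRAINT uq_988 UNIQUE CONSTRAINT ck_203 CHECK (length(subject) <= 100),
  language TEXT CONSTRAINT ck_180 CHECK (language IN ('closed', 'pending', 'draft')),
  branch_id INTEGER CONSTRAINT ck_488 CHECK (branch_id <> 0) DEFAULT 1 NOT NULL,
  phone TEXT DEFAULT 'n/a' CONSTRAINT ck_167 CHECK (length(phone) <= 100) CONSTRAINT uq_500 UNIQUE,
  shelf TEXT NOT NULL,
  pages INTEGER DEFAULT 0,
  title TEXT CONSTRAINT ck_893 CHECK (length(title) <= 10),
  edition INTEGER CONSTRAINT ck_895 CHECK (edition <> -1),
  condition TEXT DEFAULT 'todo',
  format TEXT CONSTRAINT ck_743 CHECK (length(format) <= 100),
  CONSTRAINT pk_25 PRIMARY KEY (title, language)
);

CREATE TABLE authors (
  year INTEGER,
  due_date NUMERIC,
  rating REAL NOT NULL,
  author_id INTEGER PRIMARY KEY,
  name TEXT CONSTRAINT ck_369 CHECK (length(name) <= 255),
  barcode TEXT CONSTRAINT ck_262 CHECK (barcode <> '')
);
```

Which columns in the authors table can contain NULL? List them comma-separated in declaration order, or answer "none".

year, due_date, name, barcode

- year: no NOT NULL constraint applies → nullable.
- due_date: no NOT NULL constraint applies → nullable.
- rating: declared NOT NULL → not nullable.
- author_id: part of the PRIMARY KEY, which implies NOT NULL → not nullable.
- name: CHECK does not forbid NULL (a CHECK constraint passes when its expression is NULL) → nullable.
- barcode: CHECK does not forbid NULL (a CHECK constraint passes when its expression is NULL) → nullable.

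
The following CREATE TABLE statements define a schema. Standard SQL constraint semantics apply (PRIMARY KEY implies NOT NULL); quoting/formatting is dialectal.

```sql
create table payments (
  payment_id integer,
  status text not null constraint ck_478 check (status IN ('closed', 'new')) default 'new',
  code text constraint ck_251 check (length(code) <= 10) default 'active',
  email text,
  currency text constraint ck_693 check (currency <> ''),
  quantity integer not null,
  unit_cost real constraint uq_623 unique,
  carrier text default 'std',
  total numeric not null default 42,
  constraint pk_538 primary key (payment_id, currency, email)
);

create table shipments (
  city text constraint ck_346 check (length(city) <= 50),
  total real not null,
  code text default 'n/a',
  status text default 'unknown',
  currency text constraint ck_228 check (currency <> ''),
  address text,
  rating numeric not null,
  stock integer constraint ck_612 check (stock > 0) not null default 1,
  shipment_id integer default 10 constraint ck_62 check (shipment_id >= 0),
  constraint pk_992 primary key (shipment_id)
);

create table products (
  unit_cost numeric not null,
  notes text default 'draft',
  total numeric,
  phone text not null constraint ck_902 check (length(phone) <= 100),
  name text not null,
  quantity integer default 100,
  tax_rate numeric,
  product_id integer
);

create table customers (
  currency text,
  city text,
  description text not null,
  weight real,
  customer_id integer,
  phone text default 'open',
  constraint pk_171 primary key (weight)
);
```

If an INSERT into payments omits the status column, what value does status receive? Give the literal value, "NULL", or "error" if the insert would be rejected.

status has an explicit DEFAULT 'new'.
When the column is omitted from an INSERT, that default is used.

'new'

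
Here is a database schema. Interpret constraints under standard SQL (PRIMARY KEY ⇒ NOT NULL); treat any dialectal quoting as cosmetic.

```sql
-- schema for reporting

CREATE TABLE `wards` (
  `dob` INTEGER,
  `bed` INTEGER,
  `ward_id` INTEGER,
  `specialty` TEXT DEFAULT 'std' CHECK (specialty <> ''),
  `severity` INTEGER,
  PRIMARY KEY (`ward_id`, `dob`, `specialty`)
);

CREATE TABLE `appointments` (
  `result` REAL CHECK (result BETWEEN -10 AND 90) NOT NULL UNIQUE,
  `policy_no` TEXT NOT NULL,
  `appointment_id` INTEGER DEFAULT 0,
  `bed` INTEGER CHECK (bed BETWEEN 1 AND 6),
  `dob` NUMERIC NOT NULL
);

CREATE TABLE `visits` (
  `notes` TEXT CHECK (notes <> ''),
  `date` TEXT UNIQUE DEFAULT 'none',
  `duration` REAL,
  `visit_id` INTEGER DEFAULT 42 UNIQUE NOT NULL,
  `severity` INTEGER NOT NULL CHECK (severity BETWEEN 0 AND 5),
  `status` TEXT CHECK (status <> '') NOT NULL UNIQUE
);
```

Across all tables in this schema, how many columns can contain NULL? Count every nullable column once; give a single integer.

7

wards: 2 nullable (bed, severity — PK (ward_id, dob, specialty) and explicit NOT NULL columns excluded).
appointments: 2 nullable (appointment_id, bed — PK none and explicit NOT NULL columns excluded).
visits: 3 nullable (notes, date, duration — PK none and explicit NOT NULL columns excluded).
Total: 2 + 2 + 3 = 7.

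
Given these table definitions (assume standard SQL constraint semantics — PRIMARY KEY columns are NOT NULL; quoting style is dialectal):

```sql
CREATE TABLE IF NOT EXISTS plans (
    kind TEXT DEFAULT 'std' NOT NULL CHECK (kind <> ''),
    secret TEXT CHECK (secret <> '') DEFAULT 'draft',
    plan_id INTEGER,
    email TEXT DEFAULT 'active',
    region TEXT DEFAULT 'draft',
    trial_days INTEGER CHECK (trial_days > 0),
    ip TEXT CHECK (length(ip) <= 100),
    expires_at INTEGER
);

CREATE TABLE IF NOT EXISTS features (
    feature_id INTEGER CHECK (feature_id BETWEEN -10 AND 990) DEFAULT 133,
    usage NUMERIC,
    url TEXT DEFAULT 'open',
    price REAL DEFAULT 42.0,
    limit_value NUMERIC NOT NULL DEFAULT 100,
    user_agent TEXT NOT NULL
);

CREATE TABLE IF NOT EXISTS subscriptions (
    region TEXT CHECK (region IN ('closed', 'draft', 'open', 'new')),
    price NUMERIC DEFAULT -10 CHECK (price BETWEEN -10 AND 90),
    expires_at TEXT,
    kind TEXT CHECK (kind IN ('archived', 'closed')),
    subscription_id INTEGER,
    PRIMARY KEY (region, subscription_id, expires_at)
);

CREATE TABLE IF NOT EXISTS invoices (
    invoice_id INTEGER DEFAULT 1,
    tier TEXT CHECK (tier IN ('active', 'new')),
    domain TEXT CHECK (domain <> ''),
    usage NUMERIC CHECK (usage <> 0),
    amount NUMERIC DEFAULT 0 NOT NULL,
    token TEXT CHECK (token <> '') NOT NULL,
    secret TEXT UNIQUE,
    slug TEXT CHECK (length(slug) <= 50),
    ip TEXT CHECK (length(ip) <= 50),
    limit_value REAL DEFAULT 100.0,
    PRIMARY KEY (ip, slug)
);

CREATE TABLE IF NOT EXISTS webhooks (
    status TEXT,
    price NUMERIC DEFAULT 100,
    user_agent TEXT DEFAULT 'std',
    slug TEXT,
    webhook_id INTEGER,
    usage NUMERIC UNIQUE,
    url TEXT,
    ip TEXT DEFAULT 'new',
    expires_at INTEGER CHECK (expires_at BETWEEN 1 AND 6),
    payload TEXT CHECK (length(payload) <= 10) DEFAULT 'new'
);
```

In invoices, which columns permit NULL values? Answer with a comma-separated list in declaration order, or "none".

invoice_id, tier, domain, usage, secret, limit_value

- invoice_id: DEFAULT only fills an omitted column; an explicit NULL is still allowed → nullable.
- tier: CHECK does not forbid NULL (a CHECK constraint passes when its expression is NULL) → nullable.
- domain: CHECK does not forbid NULL (a CHECK constraint passes when its expression is NULL) → nullable.
- usage: CHECK does not forbid NULL (a CHECK constraint passes when its expression is NULL) → nullable.
- amount: declared NOT NULL → not nullable.
- token: declared NOT NULL → not nullable.
- secret: UNIQUE does not imply NOT NULL → nullable.
- slug: part of the PRIMARY KEY, which implies NOT NULL → not nullable.
- ip: part of the PRIMARY KEY, which implies NOT NULL → not nullable.
- limit_value: DEFAULT only fills an omitted column; an explicit NULL is still allowed → nullable.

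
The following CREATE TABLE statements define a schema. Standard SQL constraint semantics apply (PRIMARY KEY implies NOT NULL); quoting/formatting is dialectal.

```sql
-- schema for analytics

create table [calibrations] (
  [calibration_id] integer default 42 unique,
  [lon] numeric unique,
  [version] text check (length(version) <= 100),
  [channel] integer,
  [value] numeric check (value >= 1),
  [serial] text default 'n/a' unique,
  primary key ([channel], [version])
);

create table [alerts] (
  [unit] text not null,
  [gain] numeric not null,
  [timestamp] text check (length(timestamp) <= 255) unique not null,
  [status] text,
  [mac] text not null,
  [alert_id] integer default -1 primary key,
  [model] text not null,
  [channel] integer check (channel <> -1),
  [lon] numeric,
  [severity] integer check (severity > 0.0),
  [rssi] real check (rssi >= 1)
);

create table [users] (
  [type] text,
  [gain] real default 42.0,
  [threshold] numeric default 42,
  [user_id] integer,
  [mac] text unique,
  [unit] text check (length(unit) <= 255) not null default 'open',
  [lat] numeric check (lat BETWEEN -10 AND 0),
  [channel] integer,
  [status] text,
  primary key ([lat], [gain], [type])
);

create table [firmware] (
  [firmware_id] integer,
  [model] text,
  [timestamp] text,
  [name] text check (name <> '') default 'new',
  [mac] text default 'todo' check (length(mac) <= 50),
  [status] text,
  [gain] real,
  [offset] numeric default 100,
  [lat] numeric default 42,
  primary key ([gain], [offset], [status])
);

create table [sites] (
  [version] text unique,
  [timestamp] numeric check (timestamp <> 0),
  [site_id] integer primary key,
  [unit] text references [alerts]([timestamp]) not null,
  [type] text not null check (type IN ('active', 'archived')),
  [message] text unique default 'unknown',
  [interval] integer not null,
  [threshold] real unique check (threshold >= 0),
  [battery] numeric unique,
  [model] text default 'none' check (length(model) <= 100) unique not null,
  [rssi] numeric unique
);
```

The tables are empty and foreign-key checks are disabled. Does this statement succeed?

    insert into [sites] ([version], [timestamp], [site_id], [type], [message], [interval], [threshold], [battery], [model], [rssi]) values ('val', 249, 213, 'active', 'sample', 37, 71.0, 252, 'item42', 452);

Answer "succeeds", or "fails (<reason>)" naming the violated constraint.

fails (NOT NULL on unit)

unit is omitted from the column list and has no DEFAULT, so it would receive NULL.
But unit is declared NOT NULL.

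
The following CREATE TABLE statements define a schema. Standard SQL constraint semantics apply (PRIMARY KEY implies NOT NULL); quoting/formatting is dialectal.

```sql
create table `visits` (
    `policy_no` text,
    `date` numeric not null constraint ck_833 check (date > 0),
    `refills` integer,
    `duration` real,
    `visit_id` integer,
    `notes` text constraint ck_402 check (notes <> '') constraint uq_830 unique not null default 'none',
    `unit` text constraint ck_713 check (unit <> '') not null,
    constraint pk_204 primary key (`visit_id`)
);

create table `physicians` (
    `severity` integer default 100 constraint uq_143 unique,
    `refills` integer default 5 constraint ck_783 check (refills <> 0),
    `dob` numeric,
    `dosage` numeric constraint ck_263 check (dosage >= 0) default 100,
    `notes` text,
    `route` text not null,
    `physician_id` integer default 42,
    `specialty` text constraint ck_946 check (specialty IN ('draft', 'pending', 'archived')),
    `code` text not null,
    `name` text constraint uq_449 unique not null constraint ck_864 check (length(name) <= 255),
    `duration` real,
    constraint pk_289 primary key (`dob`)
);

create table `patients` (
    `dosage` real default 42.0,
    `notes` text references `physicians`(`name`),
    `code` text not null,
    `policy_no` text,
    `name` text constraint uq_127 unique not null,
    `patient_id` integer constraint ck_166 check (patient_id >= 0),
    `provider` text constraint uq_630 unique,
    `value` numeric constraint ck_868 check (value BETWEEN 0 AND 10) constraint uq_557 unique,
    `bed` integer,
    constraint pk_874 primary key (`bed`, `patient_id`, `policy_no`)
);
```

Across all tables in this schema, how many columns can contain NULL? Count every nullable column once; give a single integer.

visits: 3 nullable (policy_no, refills, duration — PK (visit_id) and explicit NOT NULL columns excluded).
physicians: 7 nullable (severity, refills, dosage, notes, physician_id, specialty, duration — PK (dob) and explicit NOT NULL columns excluded).
patients: 4 nullable (dosage, notes, provider, value — PK (bed, patient_id, policy_no) and explicit NOT NULL columns excluded).
Total: 3 + 7 + 4 = 14.

14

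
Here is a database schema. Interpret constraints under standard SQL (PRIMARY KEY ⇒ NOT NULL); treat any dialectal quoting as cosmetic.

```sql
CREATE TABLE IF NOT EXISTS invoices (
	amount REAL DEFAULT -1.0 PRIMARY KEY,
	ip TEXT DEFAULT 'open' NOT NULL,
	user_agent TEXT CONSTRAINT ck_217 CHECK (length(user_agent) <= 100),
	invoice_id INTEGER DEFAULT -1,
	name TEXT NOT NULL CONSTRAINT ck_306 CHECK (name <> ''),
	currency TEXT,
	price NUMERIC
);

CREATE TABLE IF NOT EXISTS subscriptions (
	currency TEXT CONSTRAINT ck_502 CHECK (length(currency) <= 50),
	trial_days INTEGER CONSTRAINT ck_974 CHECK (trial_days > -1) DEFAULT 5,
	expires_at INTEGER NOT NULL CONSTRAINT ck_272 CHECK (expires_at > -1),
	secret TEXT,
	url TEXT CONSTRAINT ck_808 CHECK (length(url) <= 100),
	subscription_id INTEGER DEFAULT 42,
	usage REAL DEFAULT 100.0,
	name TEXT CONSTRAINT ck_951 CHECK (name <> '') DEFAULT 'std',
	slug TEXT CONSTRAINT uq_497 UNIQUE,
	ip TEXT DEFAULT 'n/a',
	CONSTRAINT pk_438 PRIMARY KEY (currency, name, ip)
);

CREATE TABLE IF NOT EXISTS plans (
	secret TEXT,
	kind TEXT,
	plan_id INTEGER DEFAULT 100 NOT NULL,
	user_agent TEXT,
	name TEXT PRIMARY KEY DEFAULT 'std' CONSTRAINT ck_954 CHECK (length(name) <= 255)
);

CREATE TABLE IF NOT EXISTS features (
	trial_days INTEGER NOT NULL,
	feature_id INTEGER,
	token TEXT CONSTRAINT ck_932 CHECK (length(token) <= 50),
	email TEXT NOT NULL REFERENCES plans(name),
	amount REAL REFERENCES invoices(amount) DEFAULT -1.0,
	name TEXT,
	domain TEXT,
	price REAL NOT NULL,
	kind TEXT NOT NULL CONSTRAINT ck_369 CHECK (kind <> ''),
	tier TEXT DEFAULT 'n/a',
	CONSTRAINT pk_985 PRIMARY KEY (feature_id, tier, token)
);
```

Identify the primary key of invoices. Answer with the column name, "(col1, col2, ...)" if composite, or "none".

amount

amount is declared PRIMARY KEY inline on the column.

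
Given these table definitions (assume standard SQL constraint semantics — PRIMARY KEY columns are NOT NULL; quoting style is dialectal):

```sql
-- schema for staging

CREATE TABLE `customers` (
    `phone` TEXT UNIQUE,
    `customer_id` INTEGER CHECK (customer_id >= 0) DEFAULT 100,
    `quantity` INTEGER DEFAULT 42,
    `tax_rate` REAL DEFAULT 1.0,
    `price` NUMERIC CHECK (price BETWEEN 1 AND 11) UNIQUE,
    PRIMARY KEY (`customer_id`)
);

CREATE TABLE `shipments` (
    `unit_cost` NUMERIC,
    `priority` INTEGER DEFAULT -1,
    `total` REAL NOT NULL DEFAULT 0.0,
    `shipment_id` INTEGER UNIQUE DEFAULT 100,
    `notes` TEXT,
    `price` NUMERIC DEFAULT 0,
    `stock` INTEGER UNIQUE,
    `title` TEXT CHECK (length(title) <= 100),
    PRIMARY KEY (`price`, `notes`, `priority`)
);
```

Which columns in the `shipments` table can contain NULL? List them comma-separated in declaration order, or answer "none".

- unit_cost: no NOT NULL constraint applies → nullable.
- priority: part of the PRIMARY KEY, which implies NOT NULL → not nullable.
- total: declared NOT NULL → not nullable.
- shipment_id: UNIQUE does not imply NOT NULL → nullable.
- notes: part of the PRIMARY KEY, which implies NOT NULL → not nullable.
- price: part of the PRIMARY KEY, which implies NOT NULL → not nullable.
- stock: UNIQUE does not imply NOT NULL → nullable.
- title: CHECK does not forbid NULL (a CHECK constraint passes when its expression is NULL) → nullable.

unit_cost, shipment_id, stock, title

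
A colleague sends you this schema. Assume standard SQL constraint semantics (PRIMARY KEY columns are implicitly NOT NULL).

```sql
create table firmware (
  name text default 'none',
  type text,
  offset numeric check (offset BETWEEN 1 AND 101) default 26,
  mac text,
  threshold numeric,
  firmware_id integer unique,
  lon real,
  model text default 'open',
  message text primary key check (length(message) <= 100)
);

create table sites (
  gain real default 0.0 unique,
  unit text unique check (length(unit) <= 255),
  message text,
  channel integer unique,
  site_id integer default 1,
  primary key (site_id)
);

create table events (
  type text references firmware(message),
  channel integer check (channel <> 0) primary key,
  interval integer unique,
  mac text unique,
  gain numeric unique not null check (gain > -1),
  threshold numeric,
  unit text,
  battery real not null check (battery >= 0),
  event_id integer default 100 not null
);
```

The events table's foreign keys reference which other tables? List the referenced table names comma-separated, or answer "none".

- type REFERENCES firmware(message).

firmware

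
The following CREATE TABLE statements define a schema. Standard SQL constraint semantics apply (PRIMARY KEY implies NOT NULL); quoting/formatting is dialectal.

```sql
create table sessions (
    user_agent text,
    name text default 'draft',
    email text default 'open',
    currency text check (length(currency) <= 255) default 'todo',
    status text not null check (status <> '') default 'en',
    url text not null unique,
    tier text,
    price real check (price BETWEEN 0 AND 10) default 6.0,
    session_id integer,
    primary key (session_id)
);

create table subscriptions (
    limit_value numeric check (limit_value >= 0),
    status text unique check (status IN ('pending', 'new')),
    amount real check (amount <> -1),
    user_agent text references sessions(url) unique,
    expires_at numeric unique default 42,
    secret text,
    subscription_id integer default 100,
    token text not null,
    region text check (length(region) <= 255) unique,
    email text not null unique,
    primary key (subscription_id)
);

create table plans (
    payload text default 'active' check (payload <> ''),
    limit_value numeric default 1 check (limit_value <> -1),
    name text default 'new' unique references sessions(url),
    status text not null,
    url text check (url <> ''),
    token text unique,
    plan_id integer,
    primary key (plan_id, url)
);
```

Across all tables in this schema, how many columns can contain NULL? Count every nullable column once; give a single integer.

17

sessions: 6 nullable (user_agent, name, email, currency, tier, price — PK (session_id) and explicit NOT NULL columns excluded).
subscriptions: 7 nullable (limit_value, status, amount, user_agent, expires_at, secret, region — PK (subscription_id) and explicit NOT NULL columns excluded).
plans: 4 nullable (payload, limit_value, name, token — PK (plan_id, url) and explicit NOT NULL columns excluded).
Total: 6 + 7 + 4 = 17.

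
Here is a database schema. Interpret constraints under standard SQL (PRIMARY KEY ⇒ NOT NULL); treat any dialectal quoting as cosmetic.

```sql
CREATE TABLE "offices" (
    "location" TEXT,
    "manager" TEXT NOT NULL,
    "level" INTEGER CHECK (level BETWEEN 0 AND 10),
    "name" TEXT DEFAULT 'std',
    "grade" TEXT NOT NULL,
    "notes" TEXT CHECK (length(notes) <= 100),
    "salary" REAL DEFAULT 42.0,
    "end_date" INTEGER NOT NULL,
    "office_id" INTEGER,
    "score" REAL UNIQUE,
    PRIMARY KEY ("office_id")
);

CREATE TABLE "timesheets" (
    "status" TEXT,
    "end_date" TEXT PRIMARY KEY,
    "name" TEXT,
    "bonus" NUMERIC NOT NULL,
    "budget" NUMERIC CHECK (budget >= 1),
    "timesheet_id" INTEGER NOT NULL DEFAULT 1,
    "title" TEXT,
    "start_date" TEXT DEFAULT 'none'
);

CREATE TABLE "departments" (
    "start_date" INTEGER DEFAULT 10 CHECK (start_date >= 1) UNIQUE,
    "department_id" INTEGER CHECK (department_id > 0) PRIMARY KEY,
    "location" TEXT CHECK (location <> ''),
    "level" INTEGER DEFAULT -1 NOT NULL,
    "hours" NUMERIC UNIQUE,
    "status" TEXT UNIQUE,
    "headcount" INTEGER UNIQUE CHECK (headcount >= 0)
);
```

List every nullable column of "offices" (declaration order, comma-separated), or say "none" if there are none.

location, level, name, notes, salary, score

- location: no NOT NULL constraint applies → nullable.
- manager: declared NOT NULL → not nullable.
- level: CHECK does not forbid NULL (a CHECK constraint passes when its expression is NULL) → nullable.
- name: DEFAULT only fills an omitted column; an explicit NULL is still allowed → nullable.
- grade: declared NOT NULL → not nullable.
- notes: CHECK does not forbid NULL (a CHECK constraint passes when its expression is NULL) → nullable.
- salary: DEFAULT only fills an omitted column; an explicit NULL is still allowed → nullable.
- end_date: declared NOT NULL → not nullable.
- office_id: part of the PRIMARY KEY, which implies NOT NULL → not nullable.
- score: UNIQUE does not imply NOT NULL → nullable.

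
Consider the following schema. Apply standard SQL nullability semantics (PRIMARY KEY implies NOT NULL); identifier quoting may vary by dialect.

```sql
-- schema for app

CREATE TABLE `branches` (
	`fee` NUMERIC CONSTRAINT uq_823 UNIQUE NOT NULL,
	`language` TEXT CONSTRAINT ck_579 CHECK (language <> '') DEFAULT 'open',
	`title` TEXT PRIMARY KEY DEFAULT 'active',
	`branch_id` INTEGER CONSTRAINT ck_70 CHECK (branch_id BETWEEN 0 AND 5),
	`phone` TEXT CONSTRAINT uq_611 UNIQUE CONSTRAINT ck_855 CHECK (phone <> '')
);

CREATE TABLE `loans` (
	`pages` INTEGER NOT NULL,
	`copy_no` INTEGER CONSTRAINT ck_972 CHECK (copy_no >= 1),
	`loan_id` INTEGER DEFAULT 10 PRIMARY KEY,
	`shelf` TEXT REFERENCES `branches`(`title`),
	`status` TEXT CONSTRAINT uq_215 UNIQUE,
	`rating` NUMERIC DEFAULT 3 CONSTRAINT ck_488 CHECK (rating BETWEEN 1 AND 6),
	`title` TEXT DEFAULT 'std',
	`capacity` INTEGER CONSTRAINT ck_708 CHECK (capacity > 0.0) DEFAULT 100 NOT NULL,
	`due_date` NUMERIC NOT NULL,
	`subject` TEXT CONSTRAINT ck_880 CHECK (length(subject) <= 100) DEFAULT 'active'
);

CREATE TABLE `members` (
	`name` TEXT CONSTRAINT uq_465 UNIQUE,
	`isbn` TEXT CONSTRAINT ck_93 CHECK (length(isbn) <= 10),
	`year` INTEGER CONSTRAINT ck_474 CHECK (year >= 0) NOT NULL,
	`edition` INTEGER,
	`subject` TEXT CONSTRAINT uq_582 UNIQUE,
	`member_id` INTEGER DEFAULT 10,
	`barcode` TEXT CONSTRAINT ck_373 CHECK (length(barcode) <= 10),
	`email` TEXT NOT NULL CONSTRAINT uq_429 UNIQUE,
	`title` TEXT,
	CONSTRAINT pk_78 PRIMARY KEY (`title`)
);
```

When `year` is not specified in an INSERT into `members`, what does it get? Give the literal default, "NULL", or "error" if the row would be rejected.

error

year has no DEFAULT clause.
Omitting it would insert NULL, but it is declared NOT NULL, so the INSERT fails.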